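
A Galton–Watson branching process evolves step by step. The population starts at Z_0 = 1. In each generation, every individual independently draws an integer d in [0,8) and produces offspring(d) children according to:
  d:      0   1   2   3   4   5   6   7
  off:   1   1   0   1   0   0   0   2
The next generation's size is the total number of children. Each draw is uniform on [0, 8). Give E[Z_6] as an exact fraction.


15625/262144

Outcome values over d=0..7: [1, 1, 0, 1, 0, 0, 0, 2]
Σy = 5, Σy² = 7, M = 8
μ = 5/8 = 5/8,  σ² = 7/8 − (5/8)² = 31/64
E[Z_0] = 1
E[Z_1] = 5/8·E[Z_0] = 5/8
E[Z_2] = 5/8·E[Z_1] = 25/64
E[Z_3] = 5/8·E[Z_2] = 125/512
E[Z_4] = 5/8·E[Z_3] = 625/4096
E[Z_5] = 5/8·E[Z_4] = 3125/32768
E[Z_6] = 5/8·E[Z_5] = 15625/262144


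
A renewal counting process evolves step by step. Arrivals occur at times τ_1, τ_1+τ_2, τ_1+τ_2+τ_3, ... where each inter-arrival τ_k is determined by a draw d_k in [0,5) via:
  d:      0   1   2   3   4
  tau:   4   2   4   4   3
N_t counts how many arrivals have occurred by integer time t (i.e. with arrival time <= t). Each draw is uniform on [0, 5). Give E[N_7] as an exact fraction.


Inter-arrival values over d=0..4: [4, 2, 4, 4, 3]
Each d has probability 1/5, so the pmf of τ is: f(2) = 1/5, f(3) = 1/5, f(4) = 3/5
Renewal equation for m(n) = E[N_n]: condition on τ_1 = k (if k <= n, one arrival plus a fresh copy on the remaining n−k steps): m(n) = F(n) + Σ_{k<=n} f(k)·m(n−k), where F(n) = P(τ <= n) and m(0) = 0
m(1) = F(1) = 0
m(2) = F(2) = 1/5
m(3) = F(3) = 2/5
m(4) = F(4) + f(2)·m(2) = 1 + 1/5·1/5 = 26/25
m(5) = F(5) + f(2)·m(3) + f(3)·m(2) = 1 + 1/5·2/5 + 1/5·1/5 = 28/25
m(6) = F(6) + f(2)·m(4) + f(3)·m(3) + f(4)·m(2) = 1 + 1/5·26/25 + 1/5·2/5 + 3/5·1/5 = 176/125
m(7) = F(7) + f(2)·m(5) + f(3)·m(4) + f(4)·m(3) = 1 + 1/5·28/25 + 1/5·26/25 + 3/5·2/5 = 209/125
E[N_7] = m(7) = 209/125

209/125


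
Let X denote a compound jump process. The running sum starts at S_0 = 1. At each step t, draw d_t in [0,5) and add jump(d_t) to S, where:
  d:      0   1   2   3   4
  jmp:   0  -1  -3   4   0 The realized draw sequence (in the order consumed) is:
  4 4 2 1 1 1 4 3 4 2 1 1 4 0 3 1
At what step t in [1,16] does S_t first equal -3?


t=0: S=1, d=4, jump=0, S_1=1
t=1: S=1, d=4, jump=0, S_2=1
t=2: S=1, d=2, jump=-3, S_3=-2
t=3: S=-2, d=1, jump=-1, S_4=-3
t=4: S=-3, d=1, jump=-1, S_5=-4
t=5: S=-4, d=1, jump=-1, S_6=-5
t=6: S=-5, d=4, jump=0, S_7=-5
t=7: S=-5, d=3, jump=4, S_8=-1
t=8: S=-1, d=4, jump=0, S_9=-1
t=9: S=-1, d=2, jump=-3, S_10=-4
t=10: S=-4, d=1, jump=-1, S_11=-5
t=11: S=-5, d=1, jump=-1, S_12=-6
t=12: S=-6, d=4, jump=0, S_13=-6
t=13: S=-6, d=0, jump=0, S_14=-6
t=14: S=-6, d=3, jump=4, S_15=-2
t=15: S=-2, d=1, jump=-1, S_16=-3

4


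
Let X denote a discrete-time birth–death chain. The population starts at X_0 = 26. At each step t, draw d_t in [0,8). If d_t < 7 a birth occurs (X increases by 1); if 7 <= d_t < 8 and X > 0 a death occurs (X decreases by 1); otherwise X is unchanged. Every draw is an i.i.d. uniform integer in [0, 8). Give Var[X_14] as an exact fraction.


49/8

X can drop by at most 1 per step and X_0 = 26 > T = 14, so X_t >= 26 − t >= 12 > 0 for every t <= 14: the floor at 0 (the 'and X > 0' condition) never binds. Hence X_14 = X_0 + Σ_{t<14} Y_t with i.i.d. increments Y_t = y(d_t) ∈ {+1, −1, 0}.
Outcome values over d=0..7: [1, 1, 1, 1, 1, 1, 1, -1]
Σy = 6, Σy² = 8, M = 8
μ = 6/8 = 3/4,  σ² = 8/8 − (3/4)² = 7/16
Independent increments: Var[X_14] = 14·σ² = 14·(7/16) = 49/8


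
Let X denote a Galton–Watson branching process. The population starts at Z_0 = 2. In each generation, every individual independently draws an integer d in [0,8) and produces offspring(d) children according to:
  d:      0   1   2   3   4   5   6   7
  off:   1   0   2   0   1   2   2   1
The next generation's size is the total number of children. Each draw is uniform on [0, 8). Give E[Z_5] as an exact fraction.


Outcome values over d=0..7: [1, 0, 2, 0, 1, 2, 2, 1]
Σy = 9, Σy² = 15, M = 8
μ = 9/8 = 9/8,  σ² = 15/8 − (9/8)² = 39/64
E[Z_0] = 2
E[Z_1] = 9/8·E[Z_0] = 9/4
E[Z_2] = 9/8·E[Z_1] = 81/32
E[Z_3] = 9/8·E[Z_2] = 729/256
E[Z_4] = 9/8·E[Z_3] = 6561/2048
E[Z_5] = 9/8·E[Z_4] = 59049/16384

59049/16384


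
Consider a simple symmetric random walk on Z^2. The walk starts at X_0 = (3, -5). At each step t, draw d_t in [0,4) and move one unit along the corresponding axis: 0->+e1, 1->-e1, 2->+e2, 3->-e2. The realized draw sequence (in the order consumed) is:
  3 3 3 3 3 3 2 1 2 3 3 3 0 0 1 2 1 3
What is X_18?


(2, -12)

t=0: X=(3, -5), d=3 → -e2, X_1=(3, -6)
t=1: X=(3, -6), d=3 → -e2, X_2=(3, -7)
t=2: X=(3, -7), d=3 → -e2, X_3=(3, -8)
t=3: X=(3, -8), d=3 → -e2, X_4=(3, -9)
t=4: X=(3, -9), d=3 → -e2, X_5=(3, -10)
t=5: X=(3, -10), d=3 → -e2, X_6=(3, -11)
t=6: X=(3, -11), d=2 → +e2, X_7=(3, -10)
t=7: X=(3, -10), d=1 → -e1, X_8=(2, -10)
t=8: X=(2, -10), d=2 → +e2, X_9=(2, -9)
t=9: X=(2, -9), d=3 → -e2, X_10=(2, -10)
t=10: X=(2, -10), d=3 → -e2, X_11=(2, -11)
t=11: X=(2, -11), d=3 → -e2, X_12=(2, -12)
t=12: X=(2, -12), d=0 → +e1, X_13=(3, -12)
t=13: X=(3, -12), d=0 → +e1, X_14=(4, -12)
t=14: X=(4, -12), d=1 → -e1, X_15=(3, -12)
t=15: X=(3, -12), d=2 → +e2, X_16=(3, -11)
t=16: X=(3, -11), d=1 → -e1, X_17=(2, -11)
t=17: X=(2, -11), d=3 → -e2, X_18=(2, -12)


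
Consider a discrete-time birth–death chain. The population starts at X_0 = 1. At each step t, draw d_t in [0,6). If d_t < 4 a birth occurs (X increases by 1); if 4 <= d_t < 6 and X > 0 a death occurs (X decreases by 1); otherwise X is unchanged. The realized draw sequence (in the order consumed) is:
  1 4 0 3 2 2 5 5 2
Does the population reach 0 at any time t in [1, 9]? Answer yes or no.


no

t=0: X=1, d=1 → birth, X_1=2
t=1: X=2, d=4 → death, X_2=1
t=2: X=1, d=0 → birth, X_3=2
t=3: X=2, d=3 → birth, X_4=3
t=4: X=3, d=2 → birth, X_5=4
t=5: X=4, d=2 → birth, X_6=5
t=6: X=5, d=5 → death, X_7=4
t=7: X=4, d=5 → death, X_8=3
t=8: X=3, d=2 → birth, X_9=4


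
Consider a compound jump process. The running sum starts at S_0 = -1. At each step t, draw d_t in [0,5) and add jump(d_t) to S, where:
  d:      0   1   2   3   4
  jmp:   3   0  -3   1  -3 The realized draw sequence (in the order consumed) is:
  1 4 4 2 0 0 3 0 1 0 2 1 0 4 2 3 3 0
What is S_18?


2

t=0: S=-1, d=1, jump=0, S_1=-1
t=1: S=-1, d=4, jump=-3, S_2=-4
t=2: S=-4, d=4, jump=-3, S_3=-7
t=3: S=-7, d=2, jump=-3, S_4=-10
t=4: S=-10, d=0, jump=3, S_5=-7
t=5: S=-7, d=0, jump=3, S_6=-4
t=6: S=-4, d=3, jump=1, S_7=-3
t=7: S=-3, d=0, jump=3, S_8=0
t=8: S=0, d=1, jump=0, S_9=0
t=9: S=0, d=0, jump=3, S_10=3
t=10: S=3, d=2, jump=-3, S_11=0
t=11: S=0, d=1, jump=0, S_12=0
t=12: S=0, d=0, jump=3, S_13=3
t=13: S=3, d=4, jump=-3, S_14=0
t=14: S=0, d=2, jump=-3, S_15=-3
t=15: S=-3, d=3, jump=1, S_16=-2
t=16: S=-2, d=3, jump=1, S_17=-1
t=17: S=-1, d=0, jump=3, S_18=2


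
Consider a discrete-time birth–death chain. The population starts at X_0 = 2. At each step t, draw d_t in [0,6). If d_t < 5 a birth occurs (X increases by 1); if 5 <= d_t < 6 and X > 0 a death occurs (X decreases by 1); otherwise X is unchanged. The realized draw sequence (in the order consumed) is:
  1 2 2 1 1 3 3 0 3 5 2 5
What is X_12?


10

t=0: X=2, d=1 → birth, X_1=3
t=1: X=3, d=2 → birth, X_2=4
t=2: X=4, d=2 → birth, X_3=5
t=3: X=5, d=1 → birth, X_4=6
t=4: X=6, d=1 → birth, X_5=7
t=5: X=7, d=3 → birth, X_6=8
t=6: X=8, d=3 → birth, X_7=9
t=7: X=9, d=0 → birth, X_8=10
t=8: X=10, d=3 → birth, X_9=11
t=9: X=11, d=5 → death, X_10=10
t=10: X=10, d=2 → birth, X_11=11
t=11: X=11, d=5 → death, X_12=10


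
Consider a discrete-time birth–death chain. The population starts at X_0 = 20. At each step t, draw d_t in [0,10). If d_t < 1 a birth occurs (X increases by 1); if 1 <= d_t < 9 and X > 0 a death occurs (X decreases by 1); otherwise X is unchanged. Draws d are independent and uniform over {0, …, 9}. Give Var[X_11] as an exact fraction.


451/100

X can drop by at most 1 per step and X_0 = 20 > T = 11, so X_t >= 20 − t >= 9 > 0 for every t <= 11: the floor at 0 (the 'and X > 0' condition) never binds. Hence X_11 = X_0 + Σ_{t<11} Y_t with i.i.d. increments Y_t = y(d_t) ∈ {+1, −1, 0}.
Outcome values over d=0..9: [1, -1, -1, -1, -1, -1, -1, -1, -1, 0]
Σy = -7, Σy² = 9, M = 10
μ = -7/10 = -7/10,  σ² = 9/10 − (-7/10)² = 41/100
Independent increments: Var[X_11] = 11·σ² = 11·(41/100) = 451/100


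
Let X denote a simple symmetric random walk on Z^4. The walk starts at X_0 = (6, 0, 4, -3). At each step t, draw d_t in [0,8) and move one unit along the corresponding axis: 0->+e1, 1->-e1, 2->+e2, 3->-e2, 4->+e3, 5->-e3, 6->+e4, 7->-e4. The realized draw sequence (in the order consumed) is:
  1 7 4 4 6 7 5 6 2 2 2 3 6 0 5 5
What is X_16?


t=0: X=(6, 0, 4, -3), d=1 → -e1, X_1=(5, 0, 4, -3)
t=1: X=(5, 0, 4, -3), d=7 → -e4, X_2=(5, 0, 4, -4)
t=2: X=(5, 0, 4, -4), d=4 → +e3, X_3=(5, 0, 5, -4)
t=3: X=(5, 0, 5, -4), d=4 → +e3, X_4=(5, 0, 6, -4)
t=4: X=(5, 0, 6, -4), d=6 → +e4, X_5=(5, 0, 6, -3)
t=5: X=(5, 0, 6, -3), d=7 → -e4, X_6=(5, 0, 6, -4)
t=6: X=(5, 0, 6, -4), d=5 → -e3, X_7=(5, 0, 5, -4)
t=7: X=(5, 0, 5, -4), d=6 → +e4, X_8=(5, 0, 5, -3)
t=8: X=(5, 0, 5, -3), d=2 → +e2, X_9=(5, 1, 5, -3)
t=9: X=(5, 1, 5, -3), d=2 → +e2, X_10=(5, 2, 5, -3)
t=10: X=(5, 2, 5, -3), d=2 → +e2, X_11=(5, 3, 5, -3)
t=11: X=(5, 3, 5, -3), d=3 → -e2, X_12=(5, 2, 5, -3)
t=12: X=(5, 2, 5, -3), d=6 → +e4, X_13=(5, 2, 5, -2)
t=13: X=(5, 2, 5, -2), d=0 → +e1, X_14=(6, 2, 5, -2)
t=14: X=(6, 2, 5, -2), d=5 → -e3, X_15=(6, 2, 4, -2)
t=15: X=(6, 2, 4, -2), d=5 → -e3, X_16=(6, 2, 3, -2)

(6, 2, 3, -2)


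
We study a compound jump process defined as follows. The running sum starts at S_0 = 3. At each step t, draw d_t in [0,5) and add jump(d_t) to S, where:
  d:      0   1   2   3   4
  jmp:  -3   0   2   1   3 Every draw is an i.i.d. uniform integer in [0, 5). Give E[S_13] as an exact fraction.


54/5

Outcome values over d=0..4: [-3, 0, 2, 1, 3]
Σy = 3, Σy² = 23, M = 5
μ = 3/5 = 3/5,  σ² = 23/5 − (3/5)² = 106/25
E[S_13] = 3 + 13·(3/5) = 54/5


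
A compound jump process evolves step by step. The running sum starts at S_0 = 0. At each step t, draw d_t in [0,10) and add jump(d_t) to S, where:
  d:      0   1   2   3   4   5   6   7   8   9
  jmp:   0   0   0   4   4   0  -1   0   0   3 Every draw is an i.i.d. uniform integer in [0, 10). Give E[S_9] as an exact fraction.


9

Outcome values over d=0..9: [0, 0, 0, 4, 4, 0, -1, 0, 0, 3]
Σy = 10, Σy² = 42, M = 10
μ = 10/10 = 1,  σ² = 42/10 − (1)² = 16/5
E[S_9] = 0 + 9·(1) = 9


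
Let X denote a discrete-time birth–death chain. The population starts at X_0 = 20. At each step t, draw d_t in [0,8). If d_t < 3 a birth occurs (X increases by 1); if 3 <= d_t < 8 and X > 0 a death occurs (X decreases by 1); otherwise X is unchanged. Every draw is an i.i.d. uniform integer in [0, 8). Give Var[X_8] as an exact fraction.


X can drop by at most 1 per step and X_0 = 20 > T = 8, so X_t >= 20 − t >= 12 > 0 for every t <= 8: the floor at 0 (the 'and X > 0' condition) never binds. Hence X_8 = X_0 + Σ_{t<8} Y_t with i.i.d. increments Y_t = y(d_t) ∈ {+1, −1, 0}.
Outcome values over d=0..7: [1, 1, 1, -1, -1, -1, -1, -1]
Σy = -2, Σy² = 8, M = 8
μ = -2/8 = -1/4,  σ² = 8/8 − (-1/4)² = 15/16
Independent increments: Var[X_8] = 8·σ² = 8·(15/16) = 15/2

15/2


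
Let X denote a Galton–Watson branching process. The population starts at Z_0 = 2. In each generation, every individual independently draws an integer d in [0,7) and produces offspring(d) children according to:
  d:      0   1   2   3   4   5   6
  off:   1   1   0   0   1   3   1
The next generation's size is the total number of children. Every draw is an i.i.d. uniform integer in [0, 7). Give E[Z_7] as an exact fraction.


2

Outcome values over d=0..6: [1, 1, 0, 0, 1, 3, 1]
Σy = 7, Σy² = 13, M = 7
μ = 7/7 = 1,  σ² = 13/7 − (1)² = 6/7
E[Z_0] = 2
E[Z_1] = 1·E[Z_0] = 2
E[Z_2] = 1·E[Z_1] = 2
E[Z_3] = 1·E[Z_2] = 2
E[Z_4] = 1·E[Z_3] = 2
E[Z_5] = 1·E[Z_4] = 2
E[Z_6] = 1·E[Z_5] = 2
E[Z_7] = 1·E[Z_6] = 2


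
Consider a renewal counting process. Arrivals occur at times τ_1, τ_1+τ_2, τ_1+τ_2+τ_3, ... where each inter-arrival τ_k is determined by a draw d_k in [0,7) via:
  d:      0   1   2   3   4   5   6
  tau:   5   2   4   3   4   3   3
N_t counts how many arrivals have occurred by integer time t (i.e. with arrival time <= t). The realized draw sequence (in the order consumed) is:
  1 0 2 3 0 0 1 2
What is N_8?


2

draw d_1=1: τ_1=2, arrival time A_1=2
draw d_2=0: τ_2=5, arrival time A_2=7
draw d_3=2: τ_3=4, arrival time A_3=11
draw d_4=3: τ_4=3, arrival time A_4=14
draw d_5=0: τ_5=5, arrival time A_5=19
draw d_6=0: τ_6=5, arrival time A_6=24
draw d_7=1: τ_7=2, arrival time A_7=26
draw d_8=2: τ_8=4, arrival time A_8=30
N_t over t=0..8: 0:0 1:0 2:1 3:1 4:1 5:1 6:1 7:2 8:2


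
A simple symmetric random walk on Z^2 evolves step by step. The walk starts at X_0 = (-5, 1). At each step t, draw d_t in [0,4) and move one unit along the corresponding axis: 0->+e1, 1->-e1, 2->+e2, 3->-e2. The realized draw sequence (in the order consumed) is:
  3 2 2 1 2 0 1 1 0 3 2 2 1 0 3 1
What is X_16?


(-7, 3)

t=0: X=(-5, 1), d=3 → -e2, X_1=(-5, 0)
t=1: X=(-5, 0), d=2 → +e2, X_2=(-5, 1)
t=2: X=(-5, 1), d=2 → +e2, X_3=(-5, 2)
t=3: X=(-5, 2), d=1 → -e1, X_4=(-6, 2)
t=4: X=(-6, 2), d=2 → +e2, X_5=(-6, 3)
t=5: X=(-6, 3), d=0 → +e1, X_6=(-5, 3)
t=6: X=(-5, 3), d=1 → -e1, X_7=(-6, 3)
t=7: X=(-6, 3), d=1 → -e1, X_8=(-7, 3)
t=8: X=(-7, 3), d=0 → +e1, X_9=(-6, 3)
t=9: X=(-6, 3), d=3 → -e2, X_10=(-6, 2)
t=10: X=(-6, 2), d=2 → +e2, X_11=(-6, 3)
t=11: X=(-6, 3), d=2 → +e2, X_12=(-6, 4)
t=12: X=(-6, 4), d=1 → -e1, X_13=(-7, 4)
t=13: X=(-7, 4), d=0 → +e1, X_14=(-6, 4)
t=14: X=(-6, 4), d=3 → -e2, X_15=(-6, 3)
t=15: X=(-6, 3), d=1 → -e1, X_16=(-7, 3)


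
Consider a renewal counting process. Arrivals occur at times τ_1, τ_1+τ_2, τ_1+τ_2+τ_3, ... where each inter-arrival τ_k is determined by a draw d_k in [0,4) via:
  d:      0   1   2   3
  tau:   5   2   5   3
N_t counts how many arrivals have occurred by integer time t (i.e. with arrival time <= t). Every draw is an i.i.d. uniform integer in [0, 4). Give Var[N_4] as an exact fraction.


Inter-arrival values over d=0..3: [5, 2, 5, 3]
Each d has probability 1/4, so the pmf of τ is: f(2) = 1/4, f(3) = 1/4, f(5) = 1/2
Let p_n(j) = P(N_n = j), with p_0 = [1]. Condition on τ_1: p_n(0) = P(τ > n), and for j >= 1, p_n(j) = Σ_{k<=n} f(k)·p_{n−k}(j−1)
p_1 = [1]  (j = 0)
p_2 = [3/4, 1/4]  (j = 0..1)
p_3 = [1/2, 1/2]  (j = 0..1)
p_4 = [1/2, 7/16, 1/16]  (j = 0..2)
E[N_4] = Σ j·p_4(j) = 9/16;  E[N_4²] = Σ j²·p_4(j) = 11/16
Var[N_4] = 11/16 − (9/16)² = 95/256

95/256


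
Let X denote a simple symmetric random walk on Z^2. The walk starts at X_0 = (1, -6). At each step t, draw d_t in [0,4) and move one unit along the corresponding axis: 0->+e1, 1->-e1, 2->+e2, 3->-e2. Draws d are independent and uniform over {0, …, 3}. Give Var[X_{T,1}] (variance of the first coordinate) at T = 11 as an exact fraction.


Outcome values over d=0..3: [1, -1, 0, 0]
Σy = 0, Σy² = 2, M = 4
μ = 0/4 = 0,  σ² = 2/4 − (0)² = 1/2
Independent increments: Var[X_11] = 11·σ² = 11·(1/2) = 11/2

11/2


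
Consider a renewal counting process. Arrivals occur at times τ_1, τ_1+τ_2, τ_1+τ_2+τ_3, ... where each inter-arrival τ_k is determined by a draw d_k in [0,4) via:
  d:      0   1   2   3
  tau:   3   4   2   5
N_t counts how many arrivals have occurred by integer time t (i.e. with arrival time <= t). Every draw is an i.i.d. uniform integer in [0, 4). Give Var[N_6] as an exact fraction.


1103/4096

Inter-arrival values over d=0..3: [3, 4, 2, 5]
Each d has probability 1/4, so the pmf of τ is: f(2) = 1/4, f(3) = 1/4, f(4) = 1/4, f(5) = 1/4
Let p_n(j) = P(N_n = j), with p_0 = [1]. Condition on τ_1: p_n(0) = P(τ > n), and for j >= 1, p_n(j) = Σ_{k<=n} f(k)·p_{n−k}(j−1)
p_1 = [1]  (j = 0)
p_2 = [3/4, 1/4]  (j = 0..1)
p_3 = [1/2, 1/2]  (j = 0..1)
p_4 = [1/4, 11/16, 1/16]  (j = 0..2)
p_5 = [0, 13/16, 3/16]  (j = 0..2)
p_6 = [0, 5/8, 23/64, 1/64]  (j = 0..3)
E[N_6] = Σ j·p_6(j) = 89/64;  E[N_6²] = Σ j²·p_6(j) = 141/64
Var[N_6] = 141/64 − (89/64)² = 1103/4096


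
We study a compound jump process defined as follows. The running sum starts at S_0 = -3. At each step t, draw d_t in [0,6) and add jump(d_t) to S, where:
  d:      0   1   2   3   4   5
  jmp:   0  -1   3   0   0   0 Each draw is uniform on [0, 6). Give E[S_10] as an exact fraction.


1/3

Outcome values over d=0..5: [0, -1, 3, 0, 0, 0]
Σy = 2, Σy² = 10, M = 6
μ = 2/6 = 1/3,  σ² = 10/6 − (1/3)² = 14/9
E[S_10] = -3 + 10·(1/3) = 1/3


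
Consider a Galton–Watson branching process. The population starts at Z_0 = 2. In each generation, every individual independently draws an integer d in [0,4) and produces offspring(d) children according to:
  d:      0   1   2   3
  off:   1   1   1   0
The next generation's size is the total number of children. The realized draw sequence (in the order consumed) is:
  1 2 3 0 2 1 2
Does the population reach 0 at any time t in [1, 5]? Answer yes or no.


gen 0: Z_0=2, draws=[1, 2], offspring=[1, 1], Z_1=2
gen 1: Z_1=2, draws=[3, 0], offspring=[0, 1], Z_2=1
gen 2: Z_2=1, draws=[2], offspring=[1], Z_3=1
gen 3: Z_3=1, draws=[1], offspring=[1], Z_4=1
gen 4: Z_4=1, draws=[2], offspring=[1], Z_5=1

no


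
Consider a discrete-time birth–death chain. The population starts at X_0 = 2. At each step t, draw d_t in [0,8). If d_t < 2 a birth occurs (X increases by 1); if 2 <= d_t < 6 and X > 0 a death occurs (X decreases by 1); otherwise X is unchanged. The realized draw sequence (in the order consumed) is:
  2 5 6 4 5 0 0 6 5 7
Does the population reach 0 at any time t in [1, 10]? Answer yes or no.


t=0: X=2, d=2 → death, X_1=1
t=1: X=1, d=5 → death, X_2=0
t=2: X=0, d=6 → hold, X_3=0
t=3: X=0, d=4 → hold, X_4=0
t=4: X=0, d=5 → hold, X_5=0
t=5: X=0, d=0 → birth, X_6=1
t=6: X=1, d=0 → birth, X_7=2
t=7: X=2, d=6 → hold, X_8=2
t=8: X=2, d=5 → death, X_9=1
t=9: X=1, d=7 → hold, X_10=1

yes


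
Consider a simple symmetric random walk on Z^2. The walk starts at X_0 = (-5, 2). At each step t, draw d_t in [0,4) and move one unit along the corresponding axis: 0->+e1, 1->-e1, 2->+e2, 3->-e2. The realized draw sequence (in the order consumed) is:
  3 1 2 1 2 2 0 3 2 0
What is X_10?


(-5, 4)

t=0: X=(-5, 2), d=3 → -e2, X_1=(-5, 1)
t=1: X=(-5, 1), d=1 → -e1, X_2=(-6, 1)
t=2: X=(-6, 1), d=2 → +e2, X_3=(-6, 2)
t=3: X=(-6, 2), d=1 → -e1, X_4=(-7, 2)
t=4: X=(-7, 2), d=2 → +e2, X_5=(-7, 3)
t=5: X=(-7, 3), d=2 → +e2, X_6=(-7, 4)
t=6: X=(-7, 4), d=0 → +e1, X_7=(-6, 4)
t=7: X=(-6, 4), d=3 → -e2, X_8=(-6, 3)
t=8: X=(-6, 3), d=2 → +e2, X_9=(-6, 4)
t=9: X=(-6, 4), d=0 → +e1, X_10=(-5, 4)


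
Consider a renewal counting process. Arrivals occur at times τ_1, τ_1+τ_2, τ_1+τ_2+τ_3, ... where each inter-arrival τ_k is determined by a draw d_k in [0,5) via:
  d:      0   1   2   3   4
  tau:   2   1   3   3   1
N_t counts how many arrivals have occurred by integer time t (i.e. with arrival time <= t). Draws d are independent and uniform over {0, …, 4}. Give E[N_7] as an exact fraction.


Inter-arrival values over d=0..4: [2, 1, 3, 3, 1]
Each d has probability 1/5, so the pmf of τ is: f(1) = 2/5, f(2) = 1/5, f(3) = 2/5
Renewal equation for m(n) = E[N_n]: condition on τ_1 = k (if k <= n, one arrival plus a fresh copy on the remaining n−k steps): m(n) = F(n) + Σ_{k<=n} f(k)·m(n−k), where F(n) = P(τ <= n) and m(0) = 0
m(1) = F(1) = 2/5
m(2) = F(2) + f(1)·m(1) = 3/5 + 2/5·2/5 = 19/25
m(3) = F(3) + f(1)·m(2) + f(2)·m(1) = 1 + 2/5·19/25 + 1/5·2/5 = 173/125
m(4) = F(4) + f(1)·m(3) + f(2)·m(2) + f(3)·m(1) = 1 + 2/5·173/125 + 1/5·19/25 + 2/5·2/5 = 1166/625
m(5) = F(5) + f(1)·m(4) + f(2)·m(3) + f(3)·m(2) = 1 + 2/5·1166/625 + 1/5·173/125 + 2/5·19/25 = 7272/3125
m(6) = F(6) + f(1)·m(5) + f(2)·m(4) + f(3)·m(3) = 1 + 2/5·7272/3125 + 1/5·1166/625 + 2/5·173/125 = 44649/15625
m(7) = F(7) + f(1)·m(6) + f(2)·m(5) + f(3)·m(4) = 1 + 2/5·44649/15625 + 1/5·7272/3125 + 2/5·1166/625 = 262083/78125
E[N_7] = m(7) = 262083/78125

262083/78125


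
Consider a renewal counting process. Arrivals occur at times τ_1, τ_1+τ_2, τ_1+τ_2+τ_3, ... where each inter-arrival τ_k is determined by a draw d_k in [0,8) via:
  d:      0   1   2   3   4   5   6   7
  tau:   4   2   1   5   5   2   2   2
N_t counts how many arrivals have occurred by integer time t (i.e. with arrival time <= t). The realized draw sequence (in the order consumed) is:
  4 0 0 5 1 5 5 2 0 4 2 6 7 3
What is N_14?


draw d_1=4: τ_1=5, arrival time A_1=5
draw d_2=0: τ_2=4, arrival time A_2=9
draw d_3=0: τ_3=4, arrival time A_3=13
draw d_4=5: τ_4=2, arrival time A_4=15
draw d_5=1: τ_5=2, arrival time A_5=17
draw d_6=5: τ_6=2, arrival time A_6=19
draw d_7=5: τ_7=2, arrival time A_7=21
draw d_8=2: τ_8=1, arrival time A_8=22
draw d_9=0: τ_9=4, arrival time A_9=26
draw d_10=4: τ_10=5, arrival time A_10=31
draw d_11=2: τ_11=1, arrival time A_11=32
draw d_12=6: τ_12=2, arrival time A_12=34
draw d_13=7: τ_13=2, arrival time A_13=36
draw d_14=3: τ_14=5, arrival time A_14=41
N_t over t=0..14: 0:0 1:0 2:0 3:0 4:0 5:1 6:1 7:1 8:1 9:2 10:2 11:2 12:2 13:3 14:3

3


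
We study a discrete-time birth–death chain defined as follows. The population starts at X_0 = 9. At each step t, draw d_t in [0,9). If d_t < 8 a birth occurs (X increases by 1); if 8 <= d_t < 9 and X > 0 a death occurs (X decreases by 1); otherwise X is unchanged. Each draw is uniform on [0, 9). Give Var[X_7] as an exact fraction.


224/81

X can drop by at most 1 per step and X_0 = 9 > T = 7, so X_t >= 9 − t >= 2 > 0 for every t <= 7: the floor at 0 (the 'and X > 0' condition) never binds. Hence X_7 = X_0 + Σ_{t<7} Y_t with i.i.d. increments Y_t = y(d_t) ∈ {+1, −1, 0}.
Outcome values over d=0..8: [1, 1, 1, 1, 1, 1, 1, 1, -1]
Σy = 7, Σy² = 9, M = 9
μ = 7/9 = 7/9,  σ² = 9/9 − (7/9)² = 32/81
Independent increments: Var[X_7] = 7·σ² = 7·(32/81) = 224/81


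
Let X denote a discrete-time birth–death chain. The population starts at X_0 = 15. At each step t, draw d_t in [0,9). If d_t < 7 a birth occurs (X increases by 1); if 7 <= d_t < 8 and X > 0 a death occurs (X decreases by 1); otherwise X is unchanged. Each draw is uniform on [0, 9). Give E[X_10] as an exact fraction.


X can drop by at most 1 per step and X_0 = 15 > T = 10, so X_t >= 15 − t >= 5 > 0 for every t <= 10: the floor at 0 (the 'and X > 0' condition) never binds. Hence X_10 = X_0 + Σ_{t<10} Y_t with i.i.d. increments Y_t = y(d_t) ∈ {+1, −1, 0}.
Outcome values over d=0..8: [1, 1, 1, 1, 1, 1, 1, -1, 0]
Σy = 6, Σy² = 8, M = 9
μ = 6/9 = 2/3,  σ² = 8/9 − (2/3)² = 4/9
E[X_10] = 15 + 10·(2/3) = 65/3

65/3


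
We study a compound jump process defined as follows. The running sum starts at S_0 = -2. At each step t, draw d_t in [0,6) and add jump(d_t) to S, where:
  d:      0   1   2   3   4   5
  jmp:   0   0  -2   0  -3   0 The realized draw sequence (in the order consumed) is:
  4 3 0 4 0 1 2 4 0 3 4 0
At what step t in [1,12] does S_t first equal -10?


7

t=0: S=-2, d=4, jump=-3, S_1=-5
t=1: S=-5, d=3, jump=0, S_2=-5
t=2: S=-5, d=0, jump=0, S_3=-5
t=3: S=-5, d=4, jump=-3, S_4=-8
t=4: S=-8, d=0, jump=0, S_5=-8
t=5: S=-8, d=1, jump=0, S_6=-8
t=6: S=-8, d=2, jump=-2, S_7=-10
t=7: S=-10, d=4, jump=-3, S_8=-13
t=8: S=-13, d=0, jump=0, S_9=-13
t=9: S=-13, d=3, jump=0, S_10=-13
t=10: S=-13, d=4, jump=-3, S_11=-16
t=11: S=-16, d=0, jump=0, S_12=-16


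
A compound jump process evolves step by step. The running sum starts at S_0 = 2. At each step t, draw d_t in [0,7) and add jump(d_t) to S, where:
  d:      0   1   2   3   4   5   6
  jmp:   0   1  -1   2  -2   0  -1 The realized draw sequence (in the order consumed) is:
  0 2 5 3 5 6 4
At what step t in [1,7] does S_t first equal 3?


4

t=0: S=2, d=0, jump=0, S_1=2
t=1: S=2, d=2, jump=-1, S_2=1
t=2: S=1, d=5, jump=0, S_3=1
t=3: S=1, d=3, jump=2, S_4=3
t=4: S=3, d=5, jump=0, S_5=3
t=5: S=3, d=6, jump=-1, S_6=2
t=6: S=2, d=4, jump=-2, S_7=0


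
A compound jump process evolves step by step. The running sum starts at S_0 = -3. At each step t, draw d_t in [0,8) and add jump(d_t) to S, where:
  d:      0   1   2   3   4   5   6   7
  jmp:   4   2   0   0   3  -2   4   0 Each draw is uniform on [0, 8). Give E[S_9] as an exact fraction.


Outcome values over d=0..7: [4, 2, 0, 0, 3, -2, 4, 0]
Σy = 11, Σy² = 49, M = 8
μ = 11/8 = 11/8,  σ² = 49/8 − (11/8)² = 271/64
E[S_9] = -3 + 9·(11/8) = 75/8

75/8


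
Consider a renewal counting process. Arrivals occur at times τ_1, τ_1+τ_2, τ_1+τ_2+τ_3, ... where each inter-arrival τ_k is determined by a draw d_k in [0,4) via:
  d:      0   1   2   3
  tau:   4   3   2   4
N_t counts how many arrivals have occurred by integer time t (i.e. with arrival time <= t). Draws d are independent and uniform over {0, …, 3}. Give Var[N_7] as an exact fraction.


Inter-arrival values over d=0..3: [4, 3, 2, 4]
Each d has probability 1/4, so the pmf of τ is: f(2) = 1/4, f(3) = 1/4, f(4) = 1/2
Let p_n(j) = P(N_n = j), with p_0 = [1]. Condition on τ_1: p_n(0) = P(τ > n), and for j >= 1, p_n(j) = Σ_{k<=n} f(k)·p_{n−k}(j−1)
p_1 = [1]  (j = 0)
p_2 = [3/4, 1/4]  (j = 0..1)
p_3 = [1/2, 1/2]  (j = 0..1)
p_4 = [0, 15/16, 1/16]  (j = 0..2)
p_5 = [0, 13/16, 3/16]  (j = 0..2)
p_6 = [0, 1/2, 31/64, 1/64]  (j = 0..3)
p_7 = [0, 1/4, 11/16, 1/16]  (j = 0..3)
E[N_7] = Σ j·p_7(j) = 29/16;  E[N_7²] = Σ j²·p_7(j) = 57/16
Var[N_7] = 57/16 − (29/16)² = 71/256

71/256


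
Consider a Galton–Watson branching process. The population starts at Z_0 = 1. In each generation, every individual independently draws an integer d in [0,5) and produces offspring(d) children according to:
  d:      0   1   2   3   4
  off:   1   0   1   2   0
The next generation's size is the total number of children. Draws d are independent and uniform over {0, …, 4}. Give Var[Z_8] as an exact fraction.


Outcome values over d=0..4: [1, 0, 1, 2, 0]
Σy = 4, Σy² = 6, M = 5
μ = 4/5 = 4/5,  σ² = 6/5 − (4/5)² = 14/25
V_0 = 0, E_0 = 1
V_1 = 14/25·E_0 + (4/5)²·V_0 = 14/25;  E_1 = 4/5
V_2 = 14/25·E_1 + (4/5)²·V_1 = 504/625;  E_2 = 16/25
V_3 = 14/25·E_2 + (4/5)²·V_2 = 13664/15625;  E_3 = 64/125
V_4 = 14/25·E_3 + (4/5)²·V_3 = 330624/390625;  E_4 = 256/625
V_5 = 14/25·E_4 + (4/5)²·V_4 = 7529984/9765625;  E_5 = 1024/3125
V_6 = 14/25·E_5 + (4/5)²·V_5 = 165279744/244140625;  E_6 = 4096/15625
V_7 = 14/25·E_6 + (4/5)²·V_6 = 3540475904/6103515625;  E_7 = 16384/78125
V_8 = 14/25·E_7 + (4/5)²·V_7 = 74567614464/152587890625;  E_8 = 65536/390625

74567614464/152587890625


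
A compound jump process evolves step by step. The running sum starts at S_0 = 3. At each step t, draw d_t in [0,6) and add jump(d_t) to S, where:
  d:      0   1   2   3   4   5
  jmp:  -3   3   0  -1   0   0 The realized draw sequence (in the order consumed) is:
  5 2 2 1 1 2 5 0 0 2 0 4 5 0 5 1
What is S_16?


t=0: S=3, d=5, jump=0, S_1=3
t=1: S=3, d=2, jump=0, S_2=3
t=2: S=3, d=2, jump=0, S_3=3
t=3: S=3, d=1, jump=3, S_4=6
t=4: S=6, d=1, jump=3, S_5=9
t=5: S=9, d=2, jump=0, S_6=9
t=6: S=9, d=5, jump=0, S_7=9
t=7: S=9, d=0, jump=-3, S_8=6
t=8: S=6, d=0, jump=-3, S_9=3
t=9: S=3, d=2, jump=0, S_10=3
t=10: S=3, d=0, jump=-3, S_11=0
t=11: S=0, d=4, jump=0, S_12=0
t=12: S=0, d=5, jump=0, S_13=0
t=13: S=0, d=0, jump=-3, S_14=-3
t=14: S=-3, d=5, jump=0, S_15=-3
t=15: S=-3, d=1, jump=3, S_16=0

0


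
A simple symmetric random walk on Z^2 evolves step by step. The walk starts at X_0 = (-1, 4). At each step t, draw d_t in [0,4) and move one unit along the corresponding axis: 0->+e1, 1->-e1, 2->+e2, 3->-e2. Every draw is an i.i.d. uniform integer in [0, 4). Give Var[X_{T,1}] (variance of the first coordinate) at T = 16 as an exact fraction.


8

Outcome values over d=0..3: [1, -1, 0, 0]
Σy = 0, Σy² = 2, M = 4
μ = 0/4 = 0,  σ² = 2/4 − (0)² = 1/2
Independent increments: Var[X_16] = 16·σ² = 16·(1/2) = 8


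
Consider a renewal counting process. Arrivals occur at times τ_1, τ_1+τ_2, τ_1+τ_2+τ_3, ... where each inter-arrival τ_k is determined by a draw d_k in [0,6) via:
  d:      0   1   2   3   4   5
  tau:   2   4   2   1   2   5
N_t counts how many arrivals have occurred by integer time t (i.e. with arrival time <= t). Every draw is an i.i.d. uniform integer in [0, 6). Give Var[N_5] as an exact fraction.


Inter-arrival values over d=0..5: [2, 4, 2, 1, 2, 5]
Each d has probability 1/6, so the pmf of τ is: f(1) = 1/6, f(2) = 1/2, f(4) = 1/6, f(5) = 1/6
Let p_n(j) = P(N_n = j), with p_0 = [1]. Condition on τ_1: p_n(0) = P(τ > n), and for j >= 1, p_n(j) = Σ_{k<=n} f(k)·p_{n−k}(j−1)
p_1 = [5/6, 1/6]  (j = 0..1)
p_2 = [1/3, 23/36, 1/36]  (j = 0..2)
p_3 = [1/3, 17/36, 41/216, 1/216]  (j = 0..3)
p_4 = [1/6, 7/18, 43/108, 59/1296, 1/1296]  (j = 0..4)
p_5 = [0, 1/2, 71/216, 209/1296, 77/7776, 1/7776]  (j = 0..5)
E[N_5] = Σ j·p_5(j) = 13075/7776;  E[N_5²] = Σ j²·p_5(j) = 8885/2592
Var[N_5] = 8885/2592 − (13075/7776)² = 36313655/60466176

36313655/60466176


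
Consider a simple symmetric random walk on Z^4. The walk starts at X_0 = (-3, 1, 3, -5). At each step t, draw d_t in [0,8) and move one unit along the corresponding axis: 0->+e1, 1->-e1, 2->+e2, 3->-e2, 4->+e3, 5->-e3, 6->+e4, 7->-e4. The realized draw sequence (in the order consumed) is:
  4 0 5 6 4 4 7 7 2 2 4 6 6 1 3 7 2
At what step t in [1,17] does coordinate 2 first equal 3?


10

t=0: X=(-3, 1, 3, -5), d=4 → +e3, X_1=(-3, 1, 4, -5)
t=1: X=(-3, 1, 4, -5), d=0 → +e1, X_2=(-2, 1, 4, -5)
t=2: X=(-2, 1, 4, -5), d=5 → -e3, X_3=(-2, 1, 3, -5)
t=3: X=(-2, 1, 3, -5), d=6 → +e4, X_4=(-2, 1, 3, -4)
t=4: X=(-2, 1, 3, -4), d=4 → +e3, X_5=(-2, 1, 4, -4)
t=5: X=(-2, 1, 4, -4), d=4 → +e3, X_6=(-2, 1, 5, -4)
t=6: X=(-2, 1, 5, -4), d=7 → -e4, X_7=(-2, 1, 5, -5)
t=7: X=(-2, 1, 5, -5), d=7 → -e4, X_8=(-2, 1, 5, -6)
t=8: X=(-2, 1, 5, -6), d=2 → +e2, X_9=(-2, 2, 5, -6)
t=9: X=(-2, 2, 5, -6), d=2 → +e2, X_10=(-2, 3, 5, -6)
t=10: X=(-2, 3, 5, -6), d=4 → +e3, X_11=(-2, 3, 6, -6)
t=11: X=(-2, 3, 6, -6), d=6 → +e4, X_12=(-2, 3, 6, -5)
t=12: X=(-2, 3, 6, -5), d=6 → +e4, X_13=(-2, 3, 6, -4)
t=13: X=(-2, 3, 6, -4), d=1 → -e1, X_14=(-3, 3, 6, -4)
t=14: X=(-3, 3, 6, -4), d=3 → -e2, X_15=(-3, 2, 6, -4)
t=15: X=(-3, 2, 6, -4), d=7 → -e4, X_16=(-3, 2, 6, -5)
t=16: X=(-3, 2, 6, -5), d=2 → +e2, X_17=(-3, 3, 6, -5)


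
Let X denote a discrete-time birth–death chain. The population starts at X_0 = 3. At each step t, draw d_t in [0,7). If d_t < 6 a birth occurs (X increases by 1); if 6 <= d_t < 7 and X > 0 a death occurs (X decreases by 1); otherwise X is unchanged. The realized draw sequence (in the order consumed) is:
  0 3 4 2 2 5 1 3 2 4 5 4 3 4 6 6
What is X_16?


15

t=0: X=3, d=0 → birth, X_1=4
t=1: X=4, d=3 → birth, X_2=5
t=2: X=5, d=4 → birth, X_3=6
t=3: X=6, d=2 → birth, X_4=7
t=4: X=7, d=2 → birth, X_5=8
t=5: X=8, d=5 → birth, X_6=9
t=6: X=9, d=1 → birth, X_7=10
t=7: X=10, d=3 → birth, X_8=11
t=8: X=11, d=2 → birth, X_9=12
t=9: X=12, d=4 → birth, X_10=13
t=10: X=13, d=5 → birth, X_11=14
t=11: X=14, d=4 → birth, X_12=15
t=12: X=15, d=3 → birth, X_13=16
t=13: X=16, d=4 → birth, X_14=17
t=14: X=17, d=6 → death, X_15=16
t=15: X=16, d=6 → death, X_16=15


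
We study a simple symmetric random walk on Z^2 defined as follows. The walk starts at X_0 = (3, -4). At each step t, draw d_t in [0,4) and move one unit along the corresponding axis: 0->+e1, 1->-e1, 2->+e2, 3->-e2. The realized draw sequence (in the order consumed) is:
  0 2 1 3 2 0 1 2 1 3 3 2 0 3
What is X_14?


(3, -4)

t=0: X=(3, -4), d=0 → +e1, X_1=(4, -4)
t=1: X=(4, -4), d=2 → +e2, X_2=(4, -3)
t=2: X=(4, -3), d=1 → -e1, X_3=(3, -3)
t=3: X=(3, -3), d=3 → -e2, X_4=(3, -4)
t=4: X=(3, -4), d=2 → +e2, X_5=(3, -3)
t=5: X=(3, -3), d=0 → +e1, X_6=(4, -3)
t=6: X=(4, -3), d=1 → -e1, X_7=(3, -3)
t=7: X=(3, -3), d=2 → +e2, X_8=(3, -2)
t=8: X=(3, -2), d=1 → -e1, X_9=(2, -2)
t=9: X=(2, -2), d=3 → -e2, X_10=(2, -3)
t=10: X=(2, -3), d=3 → -e2, X_11=(2, -4)
t=11: X=(2, -4), d=2 → +e2, X_12=(2, -3)
t=12: X=(2, -3), d=0 → +e1, X_13=(3, -3)
t=13: X=(3, -3), d=3 → -e2, X_14=(3, -4)


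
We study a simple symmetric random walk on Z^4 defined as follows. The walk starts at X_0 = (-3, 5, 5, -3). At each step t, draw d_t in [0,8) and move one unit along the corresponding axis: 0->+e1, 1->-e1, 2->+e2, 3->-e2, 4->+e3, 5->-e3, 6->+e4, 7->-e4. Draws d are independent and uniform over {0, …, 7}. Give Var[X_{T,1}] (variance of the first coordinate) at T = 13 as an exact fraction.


13/4

Outcome values over d=0..7: [1, -1, 0, 0, 0, 0, 0, 0]
Σy = 0, Σy² = 2, M = 8
μ = 0/8 = 0,  σ² = 2/8 − (0)² = 1/4
Independent increments: Var[X_13] = 13·σ² = 13·(1/4) = 13/4


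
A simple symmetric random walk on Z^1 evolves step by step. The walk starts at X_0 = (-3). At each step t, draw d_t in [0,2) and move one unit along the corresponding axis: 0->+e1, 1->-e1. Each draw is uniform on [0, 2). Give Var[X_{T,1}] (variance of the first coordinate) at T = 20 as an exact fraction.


Outcome values over d=0..1: [1, -1]
Σy = 0, Σy² = 2, M = 2
μ = 0/2 = 0,  σ² = 2/2 − (0)² = 1
Independent increments: Var[X_20] = 20·σ² = 20·(1) = 20

20


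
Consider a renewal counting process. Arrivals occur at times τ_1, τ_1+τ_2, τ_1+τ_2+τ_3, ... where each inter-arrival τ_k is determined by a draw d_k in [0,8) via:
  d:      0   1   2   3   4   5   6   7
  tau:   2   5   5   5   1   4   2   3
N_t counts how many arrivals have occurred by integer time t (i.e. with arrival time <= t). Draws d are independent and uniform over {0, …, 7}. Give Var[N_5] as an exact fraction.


331916335/1073741824

Inter-arrival values over d=0..7: [2, 5, 5, 5, 1, 4, 2, 3]
Each d has probability 1/8, so the pmf of τ is: f(1) = 1/8, f(2) = 1/4, f(3) = 1/8, f(4) = 1/8, f(5) = 3/8
Let p_n(j) = P(N_n = j), with p_0 = [1]. Condition on τ_1: p_n(0) = P(τ > n), and for j >= 1, p_n(j) = Σ_{k<=n} f(k)·p_{n−k}(j−1)
p_1 = [7/8, 1/8]  (j = 0..1)
p_2 = [5/8, 23/64, 1/64]  (j = 0..2)
p_3 = [1/2, 27/64, 39/512, 1/512]  (j = 0..3)
p_4 = [3/8, 29/64, 81/512, 55/4096, 1/4096]  (j = 0..4)
p_5 = [0, 47/64, 57/256, 167/4096, 71/32768, 1/32768]  (j = 0..5)
E[N_5] = Σ j·p_5(j) = 42953/32768;  E[N_5²] = Σ j²·p_5(j) = 66433/32768
Var[N_5] = 66433/32768 − (42953/32768)² = 331916335/1073741824


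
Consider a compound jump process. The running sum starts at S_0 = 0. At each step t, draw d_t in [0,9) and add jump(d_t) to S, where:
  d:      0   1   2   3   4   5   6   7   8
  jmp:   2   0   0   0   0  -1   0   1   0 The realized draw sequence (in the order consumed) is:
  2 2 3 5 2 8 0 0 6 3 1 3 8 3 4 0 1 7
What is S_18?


6

t=0: S=0, d=2, jump=0, S_1=0
t=1: S=0, d=2, jump=0, S_2=0
t=2: S=0, d=3, jump=0, S_3=0
t=3: S=0, d=5, jump=-1, S_4=-1
t=4: S=-1, d=2, jump=0, S_5=-1
t=5: S=-1, d=8, jump=0, S_6=-1
t=6: S=-1, d=0, jump=2, S_7=1
t=7: S=1, d=0, jump=2, S_8=3
t=8: S=3, d=6, jump=0, S_9=3
t=9: S=3, d=3, jump=0, S_10=3
t=10: S=3, d=1, jump=0, S_11=3
t=11: S=3, d=3, jump=0, S_12=3
t=12: S=3, d=8, jump=0, S_13=3
t=13: S=3, d=3, jump=0, S_14=3
t=14: S=3, d=4, jump=0, S_15=3
t=15: S=3, d=0, jump=2, S_16=5
t=16: S=5, d=1, jump=0, S_17=5
t=17: S=5, d=7, jump=1, S_18=6


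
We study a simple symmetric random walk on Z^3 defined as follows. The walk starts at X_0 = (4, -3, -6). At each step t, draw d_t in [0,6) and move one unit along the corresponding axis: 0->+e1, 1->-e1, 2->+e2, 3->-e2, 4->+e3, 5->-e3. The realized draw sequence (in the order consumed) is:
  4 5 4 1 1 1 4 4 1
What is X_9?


(0, -3, -3)

t=0: X=(4, -3, -6), d=4 → +e3, X_1=(4, -3, -5)
t=1: X=(4, -3, -5), d=5 → -e3, X_2=(4, -3, -6)
t=2: X=(4, -3, -6), d=4 → +e3, X_3=(4, -3, -5)
t=3: X=(4, -3, -5), d=1 → -e1, X_4=(3, -3, -5)
t=4: X=(3, -3, -5), d=1 → -e1, X_5=(2, -3, -5)
t=5: X=(2, -3, -5), d=1 → -e1, X_6=(1, -3, -5)
t=6: X=(1, -3, -5), d=4 → +e3, X_7=(1, -3, -4)
t=7: X=(1, -3, -4), d=4 → +e3, X_8=(1, -3, -3)
t=8: X=(1, -3, -3), d=1 → -e1, X_9=(0, -3, -3)


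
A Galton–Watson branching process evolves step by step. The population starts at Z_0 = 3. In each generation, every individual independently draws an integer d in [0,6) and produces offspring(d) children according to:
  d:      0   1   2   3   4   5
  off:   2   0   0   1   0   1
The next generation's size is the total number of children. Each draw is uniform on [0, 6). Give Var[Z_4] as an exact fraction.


2600/2187

Outcome values over d=0..5: [2, 0, 0, 1, 0, 1]
Σy = 4, Σy² = 6, M = 6
μ = 4/6 = 2/3,  σ² = 6/6 − (2/3)² = 5/9
V_0 = 0, E_0 = 3
V_1 = 5/9·E_0 + (2/3)²·V_0 = 5/3;  E_1 = 2
V_2 = 5/9·E_1 + (2/3)²·V_1 = 50/27;  E_2 = 4/3
V_3 = 5/9·E_2 + (2/3)²·V_2 = 380/243;  E_3 = 8/9
V_4 = 5/9·E_3 + (2/3)²·V_3 = 2600/2187;  E_4 = 16/27


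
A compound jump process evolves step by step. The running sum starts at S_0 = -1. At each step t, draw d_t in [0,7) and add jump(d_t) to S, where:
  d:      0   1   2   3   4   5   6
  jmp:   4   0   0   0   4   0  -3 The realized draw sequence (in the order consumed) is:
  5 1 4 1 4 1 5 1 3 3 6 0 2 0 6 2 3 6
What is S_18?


t=0: S=-1, d=5, jump=0, S_1=-1
t=1: S=-1, d=1, jump=0, S_2=-1
t=2: S=-1, d=4, jump=4, S_3=3
t=3: S=3, d=1, jump=0, S_4=3
t=4: S=3, d=4, jump=4, S_5=7
t=5: S=7, d=1, jump=0, S_6=7
t=6: S=7, d=5, jump=0, S_7=7
t=7: S=7, d=1, jump=0, S_8=7
t=8: S=7, d=3, jump=0, S_9=7
t=9: S=7, d=3, jump=0, S_10=7
t=10: S=7, d=6, jump=-3, S_11=4
t=11: S=4, d=0, jump=4, S_12=8
t=12: S=8, d=2, jump=0, S_13=8
t=13: S=8, d=0, jump=4, S_14=12
t=14: S=12, d=6, jump=-3, S_15=9
t=15: S=9, d=2, jump=0, S_16=9
t=16: S=9, d=3, jump=0, S_17=9
t=17: S=9, d=6, jump=-3, S_18=6

6


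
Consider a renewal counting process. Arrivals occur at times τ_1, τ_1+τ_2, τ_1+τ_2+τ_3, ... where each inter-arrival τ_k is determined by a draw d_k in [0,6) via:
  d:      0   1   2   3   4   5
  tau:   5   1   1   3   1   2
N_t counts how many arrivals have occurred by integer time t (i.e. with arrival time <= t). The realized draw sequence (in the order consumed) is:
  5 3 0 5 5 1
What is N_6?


2

draw d_1=5: τ_1=2, arrival time A_1=2
draw d_2=3: τ_2=3, arrival time A_2=5
draw d_3=0: τ_3=5, arrival time A_3=10
draw d_4=5: τ_4=2, arrival time A_4=12
draw d_5=5: τ_5=2, arrival time A_5=14
draw d_6=1: τ_6=1, arrival time A_6=15
N_t over t=0..6: 0:0 1:0 2:1 3:1 4:1 5:2 6:2


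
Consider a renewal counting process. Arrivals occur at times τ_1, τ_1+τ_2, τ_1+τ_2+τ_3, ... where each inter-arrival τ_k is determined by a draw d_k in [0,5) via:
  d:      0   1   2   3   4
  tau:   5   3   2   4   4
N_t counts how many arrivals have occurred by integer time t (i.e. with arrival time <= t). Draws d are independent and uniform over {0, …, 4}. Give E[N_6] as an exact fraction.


Inter-arrival values over d=0..4: [5, 3, 2, 4, 4]
Each d has probability 1/5, so the pmf of τ is: f(2) = 1/5, f(3) = 1/5, f(4) = 2/5, f(5) = 1/5
Renewal equation for m(n) = E[N_n]: condition on τ_1 = k (if k <= n, one arrival plus a fresh copy on the remaining n−k steps): m(n) = F(n) + Σ_{k<=n} f(k)·m(n−k), where F(n) = P(τ <= n) and m(0) = 0
m(1) = F(1) = 0
m(2) = F(2) = 1/5
m(3) = F(3) = 2/5
m(4) = F(4) + f(2)·m(2) = 4/5 + 1/5·1/5 = 21/25
m(5) = F(5) + f(2)·m(3) + f(3)·m(2) = 1 + 1/5·2/5 + 1/5·1/5 = 28/25
m(6) = F(6) + f(2)·m(4) + f(3)·m(3) + f(4)·m(2) = 1 + 1/5·21/25 + 1/5·2/5 + 2/5·1/5 = 166/125
E[N_6] = m(6) = 166/125

166/125


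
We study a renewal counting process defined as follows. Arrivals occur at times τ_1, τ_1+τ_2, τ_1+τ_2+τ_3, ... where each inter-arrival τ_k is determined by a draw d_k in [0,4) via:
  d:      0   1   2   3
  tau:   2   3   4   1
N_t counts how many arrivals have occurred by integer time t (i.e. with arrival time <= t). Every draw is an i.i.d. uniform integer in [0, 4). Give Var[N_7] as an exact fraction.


Inter-arrival values over d=0..3: [2, 3, 4, 1]
Each d has probability 1/4, so the pmf of τ is: f(1) = 1/4, f(2) = 1/4, f(3) = 1/4, f(4) = 1/4
Let p_n(j) = P(N_n = j), with p_0 = [1]. Condition on τ_1: p_n(0) = P(τ > n), and for j >= 1, p_n(j) = Σ_{k<=n} f(k)·p_{n−k}(j−1)
p_1 = [3/4, 1/4]  (j = 0..1)
p_2 = [1/2, 7/16, 1/16]  (j = 0..2)
p_3 = [1/4, 9/16, 11/64, 1/64]  (j = 0..3)
p_4 = [0, 5/8, 5/16, 15/256, 1/256]  (j = 0..4)
p_5 = [0, 3/8, 15/32, 35/256, 19/1024, 1/1024]  (j = 0..5)
p_6 = [0, 3/16, 1/2, 65/256, 27/512, 23/4096, 1/4096]  (j = 0..6)
p_7 = [0, 1/16, 7/16, 93/256, 119/1024, 77/4096, 27/16384, 1/16384]  (j = 0..7)
E[N_7] = Σ j·p_7(j) = 42541/16384;  E[N_7²] = Σ j²·p_7(j) = 122449/16384
Var[N_7] = 122449/16384 − (42541/16384)² = 196467735/268435456

196467735/268435456
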